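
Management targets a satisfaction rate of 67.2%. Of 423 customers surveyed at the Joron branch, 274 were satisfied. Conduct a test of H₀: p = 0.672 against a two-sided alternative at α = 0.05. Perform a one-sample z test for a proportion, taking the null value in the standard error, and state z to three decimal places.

z = -1.062

p̂ = 274/423 ≈ 0.64775.
Standard error under H₀: √(0.672×0.328/423) = 0.02283.
z = (0.64775 − 0.672)/0.02283 = -0.02425/0.02283 = -1.062.
p-value = 2·P(Z > 1.062) ≈ 0.2882, so at α = 0.05 we fail to reject H₀.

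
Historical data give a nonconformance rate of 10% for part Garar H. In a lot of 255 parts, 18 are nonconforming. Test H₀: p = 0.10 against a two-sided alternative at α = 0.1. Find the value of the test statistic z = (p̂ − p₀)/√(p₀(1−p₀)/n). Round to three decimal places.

p̂ = 18/255 = 0.070588.
Standard error under H₀: √(0.1×0.9/255) = 0.018787.
z = (0.070588 − 0.1)/0.018787 = -0.029412/0.018787 = -1.566.
Two-sided p-value ≈ 2·Φ(−1.566) = 0.1175. With α = 0.1, fail to reject H₀.

z = -1.566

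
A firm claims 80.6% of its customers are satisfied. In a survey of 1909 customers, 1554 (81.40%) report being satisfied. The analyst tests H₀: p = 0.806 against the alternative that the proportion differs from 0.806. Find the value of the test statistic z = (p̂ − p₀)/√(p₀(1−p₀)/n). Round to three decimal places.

z = 0.888

p̂ = 1554/1909 = 0.81404.
Under H₀, SE = √(0.806·0.194/1909) = √(8.19089e-05) = 0.00905.
z = (0.81404 − 0.806)/0.00905 = 0.00804/0.00905 = 0.888.
p-value = 2·P(Z > 0.888) ≈ 0.3744.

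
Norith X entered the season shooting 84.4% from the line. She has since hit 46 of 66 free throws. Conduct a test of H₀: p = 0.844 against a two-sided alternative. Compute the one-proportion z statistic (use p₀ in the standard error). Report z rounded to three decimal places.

p̂ = 46/66 = 0.69697.
Standard error under H₀: √(0.844×0.156/66) = 0.04466.
z = (0.69697 − 0.844)/0.04466 = -0.14703/0.04466 = -3.292.
Two-sided p-value ≈ 2·Φ(−3.292) = 0.0010.

z = -3.292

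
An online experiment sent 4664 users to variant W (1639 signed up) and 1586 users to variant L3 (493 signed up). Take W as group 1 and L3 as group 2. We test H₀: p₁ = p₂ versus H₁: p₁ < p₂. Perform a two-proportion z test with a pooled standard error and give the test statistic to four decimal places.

z = 2.9440

p̂₁ = 1639/4664 = 0.3514151, p̂₂ = 493/1586 = 0.3108449.
Pooled p̂ = (1639+493)/(4664+1586) = 2132/6250 = 0.3411200.
SE = √(p̂(1−p̂)(1/n₁+1/n₂)) = √(0.3411200·0.6588800·0.000844925) = √(0.000189903) = 0.0137805.
z = (0.3514151 − 0.3108449)/0.0137805 = 0.0405702/0.0137805 = 2.9440.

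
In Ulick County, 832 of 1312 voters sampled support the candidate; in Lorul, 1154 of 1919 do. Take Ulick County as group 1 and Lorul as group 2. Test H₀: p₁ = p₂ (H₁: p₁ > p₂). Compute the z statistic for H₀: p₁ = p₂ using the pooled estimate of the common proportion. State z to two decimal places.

z = 1.88

p̂₁ = 832/1312 ≈ 0.6341, p̂₂ = 1154/1919 ≈ 0.6014.
Pooled p̂ = (832+1154)/(1312+1919) = 1986/3231 = 0.6147.
SE = √(0.236851 × 0.0012833) = 0.0174.
z = (0.6341 − 0.6014)/0.0174 = 0.0327/0.0174 = 1.88.
p-value = P(Z > 1.881) ≈ 0.0300.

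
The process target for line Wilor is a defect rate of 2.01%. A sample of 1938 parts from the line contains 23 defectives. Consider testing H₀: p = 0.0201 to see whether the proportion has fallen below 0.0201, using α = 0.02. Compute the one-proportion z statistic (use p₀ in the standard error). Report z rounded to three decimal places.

p̂ = 23/1938 ≈ 0.011868.
Standard error under H₀: √(0.0201×0.9799/1938) = 0.003188.
z = (0.011868 − 0.0201)/0.003188 = -0.008232/0.003188 = -2.582.
p-value = P(Z < -2.582) ≈ 0.0049, so at α = 0.02 we reject H₀.

z = -2.582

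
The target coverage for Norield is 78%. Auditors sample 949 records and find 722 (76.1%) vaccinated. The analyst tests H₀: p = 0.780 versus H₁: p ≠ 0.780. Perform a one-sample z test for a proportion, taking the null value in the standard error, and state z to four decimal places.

p̂ = 722/949 ≈ 0.760801.
SE = √(p₀(1−p₀)/n) = √(0.1716/949) = 0.013447.
z = (0.760801 − 0.78)/0.013447 = -0.019199/0.013447 = -1.4278.
p-value = 2·P(Z > 1.428) ≈ 0.1534.

z = -1.4278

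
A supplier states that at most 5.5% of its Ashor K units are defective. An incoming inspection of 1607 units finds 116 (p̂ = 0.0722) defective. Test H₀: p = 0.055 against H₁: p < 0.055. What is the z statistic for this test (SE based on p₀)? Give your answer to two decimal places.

z = 3.02

p̂ = 116/1607 = 0.0722.
Standard error under H₀: √(0.055×0.945/1607) = 0.0057.
z = (0.0722 − 0.055)/0.0057 = 0.0172/0.0057 = 3.02.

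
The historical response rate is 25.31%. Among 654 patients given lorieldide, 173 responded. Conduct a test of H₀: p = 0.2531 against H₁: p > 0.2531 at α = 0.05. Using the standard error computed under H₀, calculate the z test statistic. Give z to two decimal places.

z = 0.67

p̂ = 173/654 = 0.2645.
Standard error under H₀: √(0.2531×0.7469/654) = 0.0170.
z = (0.2645 − 0.2531)/0.0170 = 0.0114/0.0170 = 0.67.
p-value = P(Z > 0.672) ≈ 0.2508. With α = 0.05, fail to reject H₀.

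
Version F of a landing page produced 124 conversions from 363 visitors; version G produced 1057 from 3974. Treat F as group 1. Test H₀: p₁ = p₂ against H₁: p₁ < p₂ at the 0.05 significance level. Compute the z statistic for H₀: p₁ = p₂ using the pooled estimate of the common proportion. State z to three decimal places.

p̂₁ = 124/363 ≈ 0.34160, p̂₂ = 1057/3974 ≈ 0.26598.
Pooled p̂ = (124+1057)/(363+3974) = 1181/4337 = 0.27231.
SE = √(p̂(1−p̂)(1/n₁+1/n₂)) = √(0.27231·0.72769·0.00300646) = √(0.000595749) = 0.02441.
z = (0.34160 − 0.26598)/0.02441 = 0.07562/0.02441 = 3.098.
p-value = P(Z < 3.098) ≈ 0.9990. With α = 0.05, fail to reject H₀.

z = 3.098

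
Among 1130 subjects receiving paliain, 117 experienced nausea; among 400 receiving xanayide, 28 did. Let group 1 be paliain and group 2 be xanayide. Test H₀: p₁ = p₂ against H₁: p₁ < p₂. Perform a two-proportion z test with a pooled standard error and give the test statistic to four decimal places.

z = 1.9682

p̂₁ = 117/1130 ≈ 0.103540, p̂₂ = 28/400 ≈ 0.070000.
Pooled p̂ = (117+28)/(1130+400) = 145/1530 = 0.094771.
SE = √(p̂(1−p̂)(1/n₁+1/n₂)) = √(0.094771·0.905229·0.00338496) = √(0.000290394) = 0.017041.
z = (0.103540 − 0.070000)/0.017041 = 0.033540/0.017041 = 1.9682.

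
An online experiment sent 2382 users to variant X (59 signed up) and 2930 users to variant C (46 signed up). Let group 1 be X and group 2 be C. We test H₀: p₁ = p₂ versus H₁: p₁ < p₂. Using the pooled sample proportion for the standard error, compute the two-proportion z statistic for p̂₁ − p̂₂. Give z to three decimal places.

z = 2.362

p̂₁ = 59/2382 ≈ 0.02477, p̂₂ = 46/2930 ≈ 0.01570.
Pooled p̂ = (59+46)/(2382+2930) = 105/5312 = 0.01977.
SE = √(0.0193758 × 0.000761112) = 0.00384.
z = (0.02477 − 0.01570)/0.00384 = 0.00907/0.00384 = 2.362.
p-value = P(Z < 2.362) ≈ 0.9909.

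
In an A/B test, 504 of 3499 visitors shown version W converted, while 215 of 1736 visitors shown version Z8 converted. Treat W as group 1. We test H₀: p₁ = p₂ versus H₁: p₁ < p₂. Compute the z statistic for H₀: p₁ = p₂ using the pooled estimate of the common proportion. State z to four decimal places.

p̂₁ = 504/3499 = 0.144041, p̂₂ = 215/1736 = 0.123848.
Pooled p̂ = (504+215)/(3499+1736) = 719/5235 = 0.137345.
SE = √(p̂(1−p̂)(1/n₁+1/n₂)) = √(0.137345·0.862655·0.000861833) = √(0.000102111) = 0.010105.
z = (0.144041 − 0.123848)/0.010105 = 0.020193/0.010105 = 1.9983.

z = 1.9983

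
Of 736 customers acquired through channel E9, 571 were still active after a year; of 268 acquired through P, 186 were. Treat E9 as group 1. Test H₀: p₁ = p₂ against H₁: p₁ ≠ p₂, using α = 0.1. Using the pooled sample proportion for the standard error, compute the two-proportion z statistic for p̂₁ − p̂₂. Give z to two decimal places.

z = 2.66

p̂₁ = 571/736 = 0.7758, p̂₂ = 186/268 = 0.6940.
Pooled p̂ = (571+186)/(736+268) = 757/1004 = 0.7540.
SE = √(0.185492 × 0.00509004) = 0.0307.
z = (0.7758 − 0.6940)/0.0307 = 0.0818/0.0307 = 2.66.
Two-sided p-value ≈ 2·Φ(−2.662) = 0.0078, so at α = 0.1 we reject H₀.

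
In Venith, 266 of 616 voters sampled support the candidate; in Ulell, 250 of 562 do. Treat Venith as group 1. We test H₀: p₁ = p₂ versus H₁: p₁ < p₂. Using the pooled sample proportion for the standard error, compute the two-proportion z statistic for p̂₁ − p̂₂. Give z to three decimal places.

p̂₁ = 266/616 = 0.43182, p̂₂ = 250/562 = 0.44484.
Pooled p̂ = (266+250)/(616+562) = 516/1178 = 0.43803.
SE = √(0.24616 × 0.00340274) = 0.02894.
z = (0.43182 − 0.44484)/0.02894 = -0.01302/0.02894 = -0.450.
p-value = P(Z < -0.450) ≈ 0.3264.

z = -0.450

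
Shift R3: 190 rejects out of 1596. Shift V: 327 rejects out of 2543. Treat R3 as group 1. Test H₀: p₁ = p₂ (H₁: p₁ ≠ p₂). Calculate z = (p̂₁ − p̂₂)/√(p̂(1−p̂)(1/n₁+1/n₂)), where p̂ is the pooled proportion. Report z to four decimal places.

z = -0.9036

p̂₁ = 190/1596 ≈ 0.119048, p̂₂ = 327/2543 ≈ 0.128588.
Pooled p̂ = (190+327)/(1596+2543) = 517/4139 = 0.124909.
SE = √(0.109307 × 0.0010198) = 0.010558.
z = (0.119048 − 0.128588)/0.010558 = -0.009540/0.010558 = -0.9036.
p-value = 2·P(Z > 0.904) ≈ 0.3662.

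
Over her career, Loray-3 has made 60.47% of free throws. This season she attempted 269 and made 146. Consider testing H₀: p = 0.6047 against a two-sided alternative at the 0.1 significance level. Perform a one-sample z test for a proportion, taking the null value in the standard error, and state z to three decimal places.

p̂ = 146/269 ≈ 0.54275.
Under H₀, SE = √(0.6047·0.3953/269) = √(0.000888617) = 0.02981.
z = (0.54275 − 0.6047)/0.02981 = -0.06195/0.02981 = -2.078.
Two-sided p-value ≈ 2·Φ(−2.078) = 0.0377; since p < α = 0.1, reject H₀.

z = -2.078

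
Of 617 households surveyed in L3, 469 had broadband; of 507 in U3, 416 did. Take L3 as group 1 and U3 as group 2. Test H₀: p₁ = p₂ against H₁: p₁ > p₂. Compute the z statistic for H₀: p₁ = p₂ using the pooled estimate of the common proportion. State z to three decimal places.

p̂₁ = 469/617 ≈ 0.760130, p̂₂ = 416/507 ≈ 0.820513.
Pooled p̂ = (469+416)/(617+507) = 885/1124 = 0.787367.
SE = √(0.16742 × 0.00359313) = 0.024527.
z = (0.760130 − 0.820513)/0.024527 = -0.060383/0.024527 = -2.462.

z = -2.462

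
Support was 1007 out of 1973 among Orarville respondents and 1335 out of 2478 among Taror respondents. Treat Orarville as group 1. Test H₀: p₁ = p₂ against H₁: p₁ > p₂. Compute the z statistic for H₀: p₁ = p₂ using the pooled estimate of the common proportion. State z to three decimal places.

z = -1.882

p̂₁ = 1007/1973 = 0.510390, p̂₂ = 1335/2478 = 0.538741.
Pooled p̂ = (1007+1335)/(1973+2478) = 2342/4451 = 0.526174.
SE = √(p̂(1−p̂)(1/n₁+1/n₂)) = √(0.526174·0.473826·0.000910394) = √(0.000226975) = 0.015066.
z = (0.510390 − 0.538741)/0.015066 = -0.028351/0.015066 = -1.882.
p-value = P(Z > -1.882) ≈ 0.9701.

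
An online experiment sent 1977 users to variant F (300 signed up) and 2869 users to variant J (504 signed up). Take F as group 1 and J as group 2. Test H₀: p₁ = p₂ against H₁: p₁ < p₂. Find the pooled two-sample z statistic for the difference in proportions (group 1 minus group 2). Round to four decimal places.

z = -2.2004

p̂₁ = 300/1977 ≈ 0.1517451, p̂₂ = 504/2869 ≈ 0.1756710.
Pooled p̂ = (300+504)/(1977+2869) = 804/4846 = 0.1659100.
SE = √(0.138384 × 0.00085437) = 0.0108734.
z = (0.1517451 − 0.1756710)/0.0108734 = -0.0239259/0.0108734 = -2.2004.
p-value = P(Z < -2.200) ≈ 0.0139.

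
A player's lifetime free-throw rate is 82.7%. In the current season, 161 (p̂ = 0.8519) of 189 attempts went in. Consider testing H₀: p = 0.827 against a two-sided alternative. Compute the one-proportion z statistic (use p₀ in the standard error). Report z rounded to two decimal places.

p̂ = 161/189 ≈ 0.85185.
SE = √(p₀(1−p₀)/n) = √(0.14307/189) = 0.02751.
z = (0.85185 − 0.827)/0.02751 = 0.02485/0.02751 = 0.90.

z = 0.90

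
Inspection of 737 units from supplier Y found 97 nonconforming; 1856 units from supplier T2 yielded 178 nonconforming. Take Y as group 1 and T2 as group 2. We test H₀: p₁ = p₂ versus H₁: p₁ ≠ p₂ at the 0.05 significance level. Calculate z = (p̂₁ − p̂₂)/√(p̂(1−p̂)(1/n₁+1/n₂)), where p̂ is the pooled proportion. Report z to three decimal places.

p̂₁ = 97/737 = 0.131615, p̂₂ = 178/1856 = 0.095905.
Pooled p̂ = (97+178)/(737+1856) = 275/2593 = 0.106055.
SE = √(0.0948072 × 0.00189565) = 0.013406.
z = (0.131615 − 0.095905)/0.013406 = 0.035710/0.013406 = 2.664.
Two-sided p-value ≈ 2·Φ(−2.664) = 0.0077, so at α = 0.05 we reject H₀.

z = 2.664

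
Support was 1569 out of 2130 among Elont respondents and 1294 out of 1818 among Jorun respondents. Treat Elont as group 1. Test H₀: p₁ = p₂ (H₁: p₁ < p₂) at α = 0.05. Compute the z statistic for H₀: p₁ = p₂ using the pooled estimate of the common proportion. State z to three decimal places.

z = 1.743

p̂₁ = 1569/2130 ≈ 0.736620, p̂₂ = 1294/1818 ≈ 0.711771.
Pooled p̂ = (1569+1294)/(2130+1818) = 2863/3948 = 0.725177.
SE = √(0.199295 × 0.00101954) = 0.014254.
z = (0.736620 − 0.711771)/0.014254 = 0.024849/0.014254 = 1.743.
p-value = P(Z < 1.743) ≈ 0.9594. With α = 0.05, fail to reject H₀.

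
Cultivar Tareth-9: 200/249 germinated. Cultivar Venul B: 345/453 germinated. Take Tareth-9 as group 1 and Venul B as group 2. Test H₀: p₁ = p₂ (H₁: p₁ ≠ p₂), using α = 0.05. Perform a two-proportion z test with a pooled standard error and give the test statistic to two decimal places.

z = 1.27

p̂₁ = 200/249 ≈ 0.80321, p̂₂ = 345/453 ≈ 0.76159.
Pooled p̂ = (200+345)/(249+453) = 545/702 = 0.77635.
SE = √(p̂(1−p̂)(1/n₁+1/n₂)) = √(0.77635·0.22365·0.00622357) = √(0.00108059) = 0.03287.
z = (0.80321 − 0.76159)/0.03287 = 0.04162/0.03287 = 1.27.
p-value = 2·P(Z > 1.266) ≈ 0.2054. With α = 0.05, fail to reject H₀.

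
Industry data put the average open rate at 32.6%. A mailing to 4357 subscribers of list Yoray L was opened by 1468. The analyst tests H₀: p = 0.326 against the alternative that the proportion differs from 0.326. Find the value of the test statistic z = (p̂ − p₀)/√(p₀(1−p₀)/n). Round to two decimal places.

p̂ = 1468/4357 ≈ 0.3369.
Under H₀, SE = √(0.326·0.674/4357) = √(5.04301e-05) = 0.0071.
z = (0.3369 − 0.326)/0.0071 = 0.0109/0.0071 = 1.54.

z = 1.54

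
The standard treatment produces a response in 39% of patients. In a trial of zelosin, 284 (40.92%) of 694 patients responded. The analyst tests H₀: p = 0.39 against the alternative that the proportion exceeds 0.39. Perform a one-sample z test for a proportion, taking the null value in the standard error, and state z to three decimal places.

z = 1.038

p̂ = 284/694 = 0.40922.
Under H₀, SE = √(0.39·0.61/694) = √(0.000342795) = 0.01851.
z = (0.40922 − 0.39)/0.01851 = 0.01922/0.01851 = 1.038.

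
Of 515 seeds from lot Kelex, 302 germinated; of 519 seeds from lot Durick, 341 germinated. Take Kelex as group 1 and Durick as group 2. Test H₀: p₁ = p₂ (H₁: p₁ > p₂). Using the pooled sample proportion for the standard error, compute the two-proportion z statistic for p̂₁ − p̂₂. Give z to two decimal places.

z = -2.34

p̂₁ = 302/515 = 0.5864, p̂₂ = 341/519 = 0.6570.
Pooled p̂ = (302+341)/(515+519) = 643/1034 = 0.6219.
SE = √(0.235151 × 0.00386853) = 0.0302.
z = (0.5864 − 0.6570)/0.0302 = -0.0706/0.0302 = -2.34.
p-value = P(Z > -2.342) ≈ 0.9904.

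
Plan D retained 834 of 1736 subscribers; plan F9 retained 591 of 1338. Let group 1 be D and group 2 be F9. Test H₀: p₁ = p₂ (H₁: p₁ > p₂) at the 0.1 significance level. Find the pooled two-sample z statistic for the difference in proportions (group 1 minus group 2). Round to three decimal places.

z = 2.134

p̂₁ = 834/1736 ≈ 0.48041, p̂₂ = 591/1338 ≈ 0.44170.
Pooled p̂ = (834+591)/(1736+1338) = 1425/3074 = 0.46357.
SE = √(0.248673 × 0.00132342) = 0.01814.
z = (0.48041 − 0.44170)/0.01814 = 0.03871/0.01814 = 2.134.
p-value = P(Z > 2.134) ≈ 0.0164. With α = 0.1, reject H₀.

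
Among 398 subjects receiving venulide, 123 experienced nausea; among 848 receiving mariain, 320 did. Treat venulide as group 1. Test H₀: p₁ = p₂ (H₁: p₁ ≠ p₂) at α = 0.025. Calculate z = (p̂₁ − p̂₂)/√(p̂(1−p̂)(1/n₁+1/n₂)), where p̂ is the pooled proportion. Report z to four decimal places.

z = -2.3488

p̂₁ = 123/398 = 0.309045, p̂₂ = 320/848 = 0.377358.
Pooled p̂ = (123+320)/(398+848) = 443/1246 = 0.355538.
SE = √(0.229131 × 0.00369181) = 0.029084.
z = (0.309045 − 0.377358)/0.029084 = -0.068313/0.029084 = -2.3488.
Two-sided p-value ≈ 2·Φ(−2.349) = 0.0188. With α = 0.025, reject H₀.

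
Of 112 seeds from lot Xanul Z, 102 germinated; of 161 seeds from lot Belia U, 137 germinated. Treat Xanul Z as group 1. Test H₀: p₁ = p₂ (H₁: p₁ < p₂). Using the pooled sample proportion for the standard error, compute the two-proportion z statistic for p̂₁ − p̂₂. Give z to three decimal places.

p̂₁ = 102/112 = 0.91071, p̂₂ = 137/161 = 0.85093.
Pooled p̂ = (102+137)/(112+161) = 239/273 = 0.87546.
SE = √(0.109031 × 0.0151398) = 0.04063.
z = (0.91071 − 0.85093)/0.04063 = 0.05978/0.04063 = 1.471.
p-value = P(Z < 1.471) ≈ 0.9294.

z = 1.471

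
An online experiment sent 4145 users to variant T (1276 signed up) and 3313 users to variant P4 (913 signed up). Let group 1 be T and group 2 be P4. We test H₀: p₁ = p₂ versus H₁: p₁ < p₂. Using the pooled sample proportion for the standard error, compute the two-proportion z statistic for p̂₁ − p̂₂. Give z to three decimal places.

z = 3.040

p̂₁ = 1276/4145 = 0.307841, p̂₂ = 913/3313 = 0.275581.
Pooled p̂ = (1276+913)/(4145+3313) = 2189/7458 = 0.293510.
SE = √(0.207362 × 0.000543096) = 0.010612.
z = (0.307841 − 0.275581)/0.010612 = 0.032260/0.010612 = 3.040.
p-value = P(Z < 3.040) ≈ 0.9988.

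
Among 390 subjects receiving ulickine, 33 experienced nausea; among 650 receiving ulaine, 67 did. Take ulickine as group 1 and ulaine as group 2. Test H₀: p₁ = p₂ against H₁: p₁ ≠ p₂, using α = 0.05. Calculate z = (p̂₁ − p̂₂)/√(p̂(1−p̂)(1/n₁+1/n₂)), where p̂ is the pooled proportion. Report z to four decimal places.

p̂₁ = 33/390 = 0.0846154, p̂₂ = 67/650 = 0.1030769.
Pooled p̂ = (33+67)/(390+650) = 100/1040 = 0.0961538.
SE = √(0.0869083 × 0.00410256) = 0.0188824.
z = (0.0846154 − 0.1030769)/0.0188824 = -0.0184615/0.0188824 = -0.9777.
Two-sided p-value ≈ 2·Φ(−0.978) = 0.3282; since p > α = 0.05, fail to reject H₀.

z = -0.9777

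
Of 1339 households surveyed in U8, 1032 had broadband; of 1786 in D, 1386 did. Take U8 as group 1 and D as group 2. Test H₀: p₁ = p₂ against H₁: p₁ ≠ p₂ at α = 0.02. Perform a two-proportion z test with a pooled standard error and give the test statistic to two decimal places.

p̂₁ = 1032/1339 ≈ 0.7707, p̂₂ = 1386/1786 ≈ 0.7760.
Pooled p̂ = (1032+1386)/(1339+1786) = 2418/3125 = 0.7738.
SE = √(0.175055 × 0.00130674) = 0.0151.
z = (0.7707 − 0.7760)/0.0151 = -0.0053/0.0151 = -0.35.
p-value = 2·P(Z > 0.351) ≈ 0.7255; since p > α = 0.02, fail to reject H₀.

z = -0.35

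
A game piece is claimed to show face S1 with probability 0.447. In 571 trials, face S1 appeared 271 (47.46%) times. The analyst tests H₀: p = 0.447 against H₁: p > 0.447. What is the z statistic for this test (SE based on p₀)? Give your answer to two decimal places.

z = 1.33

p̂ = 271/571 = 0.4746.
Standard error under H₀: √(0.447×0.553/571) = 0.0208.
z = (0.4746 − 0.447)/0.0208 = 0.0276/0.0208 = 1.33.
p-value = P(Z > 1.327) ≈ 0.0923.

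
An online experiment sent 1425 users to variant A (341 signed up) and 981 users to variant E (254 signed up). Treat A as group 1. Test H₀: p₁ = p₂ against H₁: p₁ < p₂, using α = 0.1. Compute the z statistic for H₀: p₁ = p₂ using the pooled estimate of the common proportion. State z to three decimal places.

p̂₁ = 341/1425 = 0.23930, p̂₂ = 254/981 = 0.25892.
Pooled p̂ = (341+254)/(1425+981) = 595/2406 = 0.24730.
SE = √(p̂(1−p̂)(1/n₁+1/n₂)) = √(0.24730·0.75270·0.00172112) = √(0.000320373) = 0.01790.
z = (0.23930 − 0.25892)/0.01790 = -0.01962/0.01790 = -1.096.
p-value = P(Z < -1.096) ≈ 0.1365, so at α = 0.1 we fail to reject H₀.

z = -1.096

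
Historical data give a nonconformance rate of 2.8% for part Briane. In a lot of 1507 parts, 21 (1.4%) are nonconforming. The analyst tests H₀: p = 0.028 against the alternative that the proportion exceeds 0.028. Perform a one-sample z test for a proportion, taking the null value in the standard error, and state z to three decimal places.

p̂ = 21/1507 = 0.0139350.
Under H₀, SE = √(0.028·0.972/1507) = √(1.80597e-05) = 0.0042497.
z = (0.0139350 − 0.028)/0.0042497 = -0.0140650/0.0042497 = -3.310.
p-value = P(Z > -3.310) ≈ 0.9995.

z = -3.310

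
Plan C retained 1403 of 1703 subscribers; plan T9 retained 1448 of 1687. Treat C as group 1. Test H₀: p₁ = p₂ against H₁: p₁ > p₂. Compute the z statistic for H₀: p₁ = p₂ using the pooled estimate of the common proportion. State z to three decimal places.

z = -2.746

p̂₁ = 1403/1703 ≈ 0.82384, p̂₂ = 1448/1687 ≈ 0.85833.
Pooled p̂ = (1403+1448)/(1703+1687) = 2851/3390 = 0.84100.
SE = √(0.133717 × 0.00117997) = 0.01256.
z = (0.82384 − 0.85833)/0.01256 = -0.03449/0.01256 = -2.746.
p-value = P(Z > -2.746) ≈ 0.9970.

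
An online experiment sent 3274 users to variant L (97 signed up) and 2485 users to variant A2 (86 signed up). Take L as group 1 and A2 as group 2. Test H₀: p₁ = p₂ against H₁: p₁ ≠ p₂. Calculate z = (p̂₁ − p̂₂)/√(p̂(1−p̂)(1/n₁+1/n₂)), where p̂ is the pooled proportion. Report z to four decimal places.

p̂₁ = 97/3274 = 0.0296274, p̂₂ = 86/2485 = 0.0346076.
Pooled p̂ = (97+86)/(3274+2485) = 183/5759 = 0.0317764.
SE = √(0.0307666 × 0.000707851) = 0.0046667.
z = (0.0296274 − 0.0346076)/0.0046667 = -0.0049802/0.0046667 = -1.0672.
Two-sided p-value ≈ 2·Φ(−1.067) = 0.2859.

z = -1.0672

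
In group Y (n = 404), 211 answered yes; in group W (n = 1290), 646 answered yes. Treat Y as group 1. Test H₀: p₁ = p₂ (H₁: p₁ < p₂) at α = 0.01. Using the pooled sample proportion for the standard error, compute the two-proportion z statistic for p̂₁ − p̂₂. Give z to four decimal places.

p̂₁ = 211/404 = 0.5222772, p̂₂ = 646/1290 = 0.5007752.
Pooled p̂ = (211+646)/(404+1290) = 857/1694 = 0.5059032.
SE = √(p̂(1−p̂)(1/n₁+1/n₂)) = √(0.5059032·0.4940968·0.00325044) = √(0.000812497) = 0.0285043.
z = (0.5222772 − 0.5007752)/0.0285043 = 0.0215020/0.0285043 = 0.7543.
p-value = P(Z < 0.754) ≈ 0.7747, so at α = 0.01 we fail to reject H₀.

z = 0.7543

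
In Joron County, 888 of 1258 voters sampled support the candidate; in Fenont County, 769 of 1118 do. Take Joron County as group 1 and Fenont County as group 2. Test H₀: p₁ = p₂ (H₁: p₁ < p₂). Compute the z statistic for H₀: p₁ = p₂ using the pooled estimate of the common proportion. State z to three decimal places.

p̂₁ = 888/1258 = 0.70588, p̂₂ = 769/1118 = 0.68784.
Pooled p̂ = (888+769)/(1258+1118) = 1657/2376 = 0.69739.
SE = √(p̂(1−p̂)(1/n₁+1/n₂)) = √(0.69739·0.30261·0.00168937) = √(0.000356519) = 0.01888.
z = (0.70588 − 0.68784)/0.01888 = 0.01804/0.01888 = 0.956.
p-value = P(Z < 0.956) ≈ 0.8304.

z = 0.956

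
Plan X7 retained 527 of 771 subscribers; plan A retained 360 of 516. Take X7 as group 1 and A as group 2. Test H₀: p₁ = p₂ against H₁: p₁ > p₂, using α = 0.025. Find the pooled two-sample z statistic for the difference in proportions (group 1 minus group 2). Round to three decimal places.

z = -0.537

p̂₁ = 527/771 = 0.68353, p̂₂ = 360/516 = 0.69767.
Pooled p̂ = (527+360)/(771+516) = 887/1287 = 0.68920.
SE = √(0.214203 × 0.003235) = 0.02632.
z = (0.68353 − 0.69767)/0.02632 = -0.01414/0.02632 = -0.537.
p-value = P(Z > -0.537) ≈ 0.7045; since p > α = 0.025, fail to reject H₀.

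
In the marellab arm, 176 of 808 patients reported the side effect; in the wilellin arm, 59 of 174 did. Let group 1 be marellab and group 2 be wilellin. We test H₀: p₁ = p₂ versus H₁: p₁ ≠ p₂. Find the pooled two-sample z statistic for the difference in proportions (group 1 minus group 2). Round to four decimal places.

z = -3.4006

p̂₁ = 176/808 = 0.217822, p̂₂ = 59/174 = 0.339080.
Pooled p̂ = (176+59)/(808+174) = 235/982 = 0.239308.
SE = √(p̂(1−p̂)(1/n₁+1/n₂)) = √(0.239308·0.760692·0.00698475) = √(0.0012715) = 0.035658.
z = (0.217822 − 0.339080)/0.035658 = -0.121258/0.035658 = -3.4006.
Two-sided p-value ≈ 2·Φ(−3.401) = 0.0007.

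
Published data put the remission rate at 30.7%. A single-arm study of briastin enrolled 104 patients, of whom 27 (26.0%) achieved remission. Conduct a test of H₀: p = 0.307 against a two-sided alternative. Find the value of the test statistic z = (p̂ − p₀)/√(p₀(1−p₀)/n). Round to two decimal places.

p̂ = 27/104 ≈ 0.2596.
Standard error under H₀: √(0.307×0.693/104) = 0.0452.
z = (0.2596 − 0.307)/0.0452 = -0.0474/0.0452 = -1.05.
p-value = 2·P(Z > 1.048) ≈ 0.2948.

z = -1.05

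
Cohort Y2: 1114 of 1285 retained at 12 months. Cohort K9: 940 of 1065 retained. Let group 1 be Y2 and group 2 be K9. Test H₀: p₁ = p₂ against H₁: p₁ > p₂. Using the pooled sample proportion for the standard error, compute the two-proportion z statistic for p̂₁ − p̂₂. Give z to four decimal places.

z = -1.1421

p̂₁ = 1114/1285 ≈ 0.866926, p̂₂ = 940/1065 ≈ 0.882629.
Pooled p̂ = (1114+940)/(1285+1065) = 2054/2350 = 0.874043.
SE = √(0.110092 × 0.00171718) = 0.013749.
z = (0.866926 − 0.882629)/0.013749 = -0.015703/0.013749 = -1.1421.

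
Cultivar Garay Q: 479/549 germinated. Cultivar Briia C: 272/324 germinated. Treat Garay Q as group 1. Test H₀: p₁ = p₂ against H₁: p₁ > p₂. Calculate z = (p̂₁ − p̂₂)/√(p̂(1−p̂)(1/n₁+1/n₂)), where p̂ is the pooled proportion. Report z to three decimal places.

z = 1.358

p̂₁ = 479/549 ≈ 0.87250, p̂₂ = 272/324 ≈ 0.83951.
Pooled p̂ = (479+272)/(549+324) = 751/873 = 0.86025.
SE = √(p̂(1−p̂)(1/n₁+1/n₂)) = √(0.86025·0.13975·0.00490791) = √(0.000590022) = 0.02429.
z = (0.87250 − 0.83951)/0.02429 = 0.03299/0.02429 = 1.358.
p-value = P(Z > 1.358) ≈ 0.0872.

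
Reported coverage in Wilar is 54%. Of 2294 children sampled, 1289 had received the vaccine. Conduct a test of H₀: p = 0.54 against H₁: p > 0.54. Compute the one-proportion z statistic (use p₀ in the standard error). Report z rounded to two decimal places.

z = 2.10

p̂ = 1289/2294 = 0.56190.
Standard error under H₀: √(0.54×0.46/2294) = 0.01041.
z = (0.56190 − 0.54)/0.01041 = 0.02190/0.01041 = 2.10.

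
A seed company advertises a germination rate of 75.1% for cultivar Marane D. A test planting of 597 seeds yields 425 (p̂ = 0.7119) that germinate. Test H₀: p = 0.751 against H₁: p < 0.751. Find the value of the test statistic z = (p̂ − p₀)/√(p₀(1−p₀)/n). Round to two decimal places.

z = -2.21

p̂ = 425/597 = 0.7119.
Under H₀, SE = √(0.751·0.249/597) = √(0.000313231) = 0.0177.
z = (0.7119 − 0.751)/0.0177 = -0.0391/0.0177 = -2.21.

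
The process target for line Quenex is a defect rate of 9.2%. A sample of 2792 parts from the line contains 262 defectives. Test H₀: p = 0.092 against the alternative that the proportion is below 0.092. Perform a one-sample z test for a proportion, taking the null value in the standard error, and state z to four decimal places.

z = 0.3363

p̂ = 262/2792 ≈ 0.0938395.
SE = √(p₀(1−p₀)/n) = √(0.083536/2792) = 0.0054699.
z = (0.0938395 − 0.092)/0.0054699 = 0.0018395/0.0054699 = 0.3363.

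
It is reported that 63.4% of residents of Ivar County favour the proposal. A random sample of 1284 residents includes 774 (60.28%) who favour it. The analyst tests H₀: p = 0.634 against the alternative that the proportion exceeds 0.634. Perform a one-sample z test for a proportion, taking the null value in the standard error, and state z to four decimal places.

p̂ = 774/1284 ≈ 0.602804.
Under H₀, SE = √(0.634·0.366/1284) = √(0.00018072) = 0.013443.
z = (0.602804 − 0.634)/0.013443 = -0.031196/0.013443 = -2.3206.
p-value = P(Z > -2.321) ≈ 0.9898.

z = -2.3206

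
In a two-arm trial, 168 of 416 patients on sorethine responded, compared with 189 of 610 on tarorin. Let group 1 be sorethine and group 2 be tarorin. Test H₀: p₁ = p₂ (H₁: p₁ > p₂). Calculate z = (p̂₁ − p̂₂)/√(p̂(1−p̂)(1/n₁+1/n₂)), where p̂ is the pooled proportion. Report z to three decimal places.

z = 3.104

p̂₁ = 168/416 ≈ 0.40385, p̂₂ = 189/610 ≈ 0.30984.
Pooled p̂ = (168+189)/(416+610) = 357/1026 = 0.34795.
SE = √(p̂(1−p̂)(1/n₁+1/n₂)) = √(0.34795·0.65205·0.00404319) = √(0.000917326) = 0.03029.
z = (0.40385 − 0.30984)/0.03029 = 0.09401/0.03029 = 3.104.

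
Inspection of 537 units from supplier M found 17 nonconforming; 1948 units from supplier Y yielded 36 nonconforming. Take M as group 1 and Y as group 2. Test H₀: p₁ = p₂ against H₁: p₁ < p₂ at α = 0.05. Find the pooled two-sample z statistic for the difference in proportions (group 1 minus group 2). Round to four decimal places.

p̂₁ = 17/537 = 0.0316574, p̂₂ = 36/1948 = 0.0184805.
Pooled p̂ = (17+36)/(537+1948) = 53/2485 = 0.0213280.
SE = √(p̂(1−p̂)(1/n₁+1/n₂)) = √(0.0213280·0.9786720·0.00237554) = √(4.95849e-05) = 0.0070417.
z = (0.0316574 − 0.0184805)/0.0070417 = 0.0131769/0.0070417 = 1.8713.
p-value = P(Z < 1.871) ≈ 0.9693; since p > α = 0.05, fail to reject H₀.

z = 1.8713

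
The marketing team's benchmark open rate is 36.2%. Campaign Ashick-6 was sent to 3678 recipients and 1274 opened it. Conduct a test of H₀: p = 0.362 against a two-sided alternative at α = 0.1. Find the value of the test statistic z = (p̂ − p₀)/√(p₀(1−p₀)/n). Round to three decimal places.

p̂ = 1274/3678 ≈ 0.346384.
SE = √(p₀(1−p₀)/n) = √(0.23096/3678) = 0.007924.
z = (0.346384 − 0.362)/0.007924 = -0.015616/0.007924 = -1.971.
Two-sided p-value ≈ 2·Φ(−1.971) = 0.0488. With α = 0.1, reject H₀.

z = -1.971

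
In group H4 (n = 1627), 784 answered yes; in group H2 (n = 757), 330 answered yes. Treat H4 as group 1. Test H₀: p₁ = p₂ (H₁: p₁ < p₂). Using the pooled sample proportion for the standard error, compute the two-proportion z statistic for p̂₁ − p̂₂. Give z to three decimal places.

z = 2.093

p̂₁ = 784/1627 ≈ 0.48187, p̂₂ = 330/757 ≈ 0.43593.
Pooled p̂ = (784+330)/(1627+757) = 1114/2384 = 0.46728.
SE = √(0.24893 × 0.00193563) = 0.02195.
z = (0.48187 − 0.43593)/0.02195 = 0.04594/0.02195 = 2.093.
p-value = P(Z < 2.093) ≈ 0.9818.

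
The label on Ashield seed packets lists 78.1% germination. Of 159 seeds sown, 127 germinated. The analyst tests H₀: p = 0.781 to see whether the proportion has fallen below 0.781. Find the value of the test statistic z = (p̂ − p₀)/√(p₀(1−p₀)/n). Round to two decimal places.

p̂ = 127/159 ≈ 0.7987.
Under H₀, SE = √(0.781·0.219/159) = √(0.00107572) = 0.0328.
z = (0.7987 − 0.781)/0.0328 = 0.0177/0.0328 = 0.54.

z = 0.54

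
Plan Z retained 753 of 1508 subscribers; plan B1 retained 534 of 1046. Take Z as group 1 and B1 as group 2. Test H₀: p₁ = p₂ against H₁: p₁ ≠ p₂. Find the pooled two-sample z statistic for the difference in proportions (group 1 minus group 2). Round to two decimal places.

z = -0.56

p̂₁ = 753/1508 = 0.4993, p̂₂ = 534/1046 = 0.5105.
Pooled p̂ = (753+534)/(1508+1046) = 1287/2554 = 0.5039.
SE = √(p̂(1−p̂)(1/n₁+1/n₂)) = √(0.5039·0.4961·0.00161915) = √(0.000404763) = 0.0201.
z = (0.4993 − 0.5105)/0.0201 = -0.0112/0.0201 = -0.56.
p-value = 2·P(Z > 0.556) ≈ 0.5784.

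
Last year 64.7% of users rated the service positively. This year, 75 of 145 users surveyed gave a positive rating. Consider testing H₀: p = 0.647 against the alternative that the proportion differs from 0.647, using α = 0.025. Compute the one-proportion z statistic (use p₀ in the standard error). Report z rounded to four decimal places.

z = -3.2695

p̂ = 75/145 = 0.517241.
Under H₀, SE = √(0.647·0.353/145) = √(0.00157511) = 0.039688.
z = (0.517241 − 0.647)/0.039688 = -0.129759/0.039688 = -3.2695.
p-value = 2·P(Z > 3.269) ≈ 0.0011, so at α = 0.025 we reject H₀.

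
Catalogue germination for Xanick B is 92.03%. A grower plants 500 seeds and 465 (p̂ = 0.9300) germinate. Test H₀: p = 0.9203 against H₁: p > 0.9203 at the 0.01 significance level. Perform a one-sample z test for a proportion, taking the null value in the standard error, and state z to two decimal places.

z = 0.80

p̂ = 465/500 ≈ 0.9300.
Under H₀, SE = √(0.9203·0.0797/500) = √(0.000146696) = 0.0121.
z = (0.9300 − 0.9203)/0.0121 = 0.0097/0.0121 = 0.80.
p-value = P(Z > 0.801) ≈ 0.2116, so at α = 0.01 we fail to reject H₀.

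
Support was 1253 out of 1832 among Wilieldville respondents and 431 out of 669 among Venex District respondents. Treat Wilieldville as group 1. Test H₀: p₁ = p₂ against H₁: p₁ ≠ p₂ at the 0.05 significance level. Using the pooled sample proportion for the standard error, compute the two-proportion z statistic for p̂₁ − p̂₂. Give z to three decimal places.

p̂₁ = 1253/1832 = 0.68395, p̂₂ = 431/669 = 0.64425.
Pooled p̂ = (1253+431)/(1832+669) = 1684/2501 = 0.67333.
SE = √(p̂(1−p̂)(1/n₁+1/n₂)) = √(0.67333·0.32667·0.00204062) = √(0.000448848) = 0.02119.
z = (0.68395 − 0.64425)/0.02119 = 0.03970/0.02119 = 1.874.
p-value = 2·P(Z > 1.874) ≈ 0.0609. With α = 0.05, fail to reject H₀.

z = 1.874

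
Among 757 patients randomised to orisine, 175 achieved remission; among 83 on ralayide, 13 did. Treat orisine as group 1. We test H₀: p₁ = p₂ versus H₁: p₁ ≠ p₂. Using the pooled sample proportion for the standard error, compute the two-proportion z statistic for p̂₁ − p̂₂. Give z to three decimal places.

p̂₁ = 175/757 ≈ 0.23118, p̂₂ = 13/83 ≈ 0.15663.
Pooled p̂ = (175+13)/(757+83) = 188/840 = 0.22381.
SE = √(p̂(1−p̂)(1/n₁+1/n₂)) = √(0.22381·0.77619·0.0133692) = √(0.00232248) = 0.04819.
z = (0.23118 − 0.15663)/0.04819 = 0.07455/0.04819 = 1.547.
p-value = 2·P(Z > 1.547) ≈ 0.1219.

z = 1.547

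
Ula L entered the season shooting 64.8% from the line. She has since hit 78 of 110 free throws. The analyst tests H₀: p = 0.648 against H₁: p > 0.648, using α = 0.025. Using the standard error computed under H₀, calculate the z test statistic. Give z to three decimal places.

p̂ = 78/110 ≈ 0.709091.
Under H₀, SE = √(0.648·0.352/110) = √(0.0020736) = 0.045537.
z = (0.709091 − 0.648)/0.045537 = 0.061091/0.045537 = 1.342.
p-value = P(Z > 1.342) ≈ 0.0899; since p > α = 0.025, fail to reject H₀.

z = 1.342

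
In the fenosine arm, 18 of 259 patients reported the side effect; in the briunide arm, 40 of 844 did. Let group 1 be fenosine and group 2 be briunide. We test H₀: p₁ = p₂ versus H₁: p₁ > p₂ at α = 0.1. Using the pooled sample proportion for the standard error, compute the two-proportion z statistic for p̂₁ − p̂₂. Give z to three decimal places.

z = 1.394

p̂₁ = 18/259 = 0.069498, p̂₂ = 40/844 = 0.047393.
Pooled p̂ = (18+40)/(259+844) = 58/1103 = 0.052584.
SE = √(p̂(1−p̂)(1/n₁+1/n₂)) = √(0.052584·0.947416·0.00504584) = √(0.000251378) = 0.015855.
z = (0.069498 − 0.047393)/0.015855 = 0.022105/0.015855 = 1.394.
p-value = P(Z > 1.394) ≈ 0.0816, so at α = 0.1 we reject H₀.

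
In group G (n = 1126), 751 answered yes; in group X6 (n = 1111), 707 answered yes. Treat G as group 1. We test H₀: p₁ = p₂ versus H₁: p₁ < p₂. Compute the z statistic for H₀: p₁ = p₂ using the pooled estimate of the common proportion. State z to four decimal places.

p̂₁ = 751/1126 = 0.666963, p̂₂ = 707/1111 = 0.636364.
Pooled p̂ = (751+707)/(1126+1111) = 1458/2237 = 0.651766.
SE = √(0.226967 × 0.00178819) = 0.020146.
z = (0.666963 − 0.636364)/0.020146 = 0.030599/0.020146 = 1.5189.
p-value = P(Z < 1.519) ≈ 0.9356.

z = 1.5189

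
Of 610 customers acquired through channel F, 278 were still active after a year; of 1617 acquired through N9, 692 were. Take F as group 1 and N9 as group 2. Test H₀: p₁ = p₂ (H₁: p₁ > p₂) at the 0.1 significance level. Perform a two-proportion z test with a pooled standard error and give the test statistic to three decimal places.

z = 1.179

p̂₁ = 278/610 = 0.455738, p̂₂ = 692/1617 = 0.427953.
Pooled p̂ = (278+692)/(610+1617) = 970/2227 = 0.435564.
SE = √(0.245848 × 0.00225777) = 0.023560.
z = (0.455738 − 0.427953)/0.023560 = 0.027785/0.023560 = 1.179.
p-value = P(Z > 1.179) ≈ 0.1191. With α = 0.1, fail to reject H₀.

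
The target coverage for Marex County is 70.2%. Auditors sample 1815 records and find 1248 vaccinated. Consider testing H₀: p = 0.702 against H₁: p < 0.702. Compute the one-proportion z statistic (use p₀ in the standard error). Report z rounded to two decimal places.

z = -1.34

p̂ = 1248/1815 ≈ 0.68760.
SE = √(p₀(1−p₀)/n) = √(0.2092/1815) = 0.01074.
z = (0.68760 − 0.702)/0.01074 = -0.01440/0.01074 = -1.34.
p-value = P(Z < -1.341) ≈ 0.0900.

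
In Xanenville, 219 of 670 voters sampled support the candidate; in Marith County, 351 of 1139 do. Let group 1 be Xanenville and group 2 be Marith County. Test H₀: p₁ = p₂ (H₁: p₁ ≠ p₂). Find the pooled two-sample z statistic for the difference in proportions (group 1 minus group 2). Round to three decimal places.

z = 0.827

p̂₁ = 219/670 ≈ 0.32687, p̂₂ = 351/1139 ≈ 0.30817.
Pooled p̂ = (219+351)/(670+1139) = 570/1809 = 0.31509.
SE = √(0.215809 × 0.0023705) = 0.02262.
z = (0.32687 − 0.30817)/0.02262 = 0.01870/0.02262 = 0.827.
p-value = 2·P(Z > 0.827) ≈ 0.4083.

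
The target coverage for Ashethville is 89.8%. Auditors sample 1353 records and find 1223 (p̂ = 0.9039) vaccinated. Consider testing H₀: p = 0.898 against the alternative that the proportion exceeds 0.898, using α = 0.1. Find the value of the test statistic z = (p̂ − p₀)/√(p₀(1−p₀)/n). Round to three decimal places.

p̂ = 1223/1353 ≈ 0.90392.
SE = √(p₀(1−p₀)/n) = √(0.091596/1353) = 0.00823.
z = (0.90392 − 0.898)/0.00823 = 0.00592/0.00823 = 0.719.
p-value = P(Z > 0.719) ≈ 0.2360, so at α = 0.1 we fail to reject H₀.

z = 0.719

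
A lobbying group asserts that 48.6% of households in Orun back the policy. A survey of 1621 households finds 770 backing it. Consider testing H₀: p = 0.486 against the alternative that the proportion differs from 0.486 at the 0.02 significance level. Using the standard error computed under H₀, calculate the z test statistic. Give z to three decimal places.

z = -0.885

p̂ = 770/1621 ≈ 0.47502.
SE = √(p₀(1−p₀)/n) = √(0.2498/1621) = 0.01241.
z = (0.47502 − 0.486)/0.01241 = -0.01098/0.01241 = -0.885.
p-value = 2·P(Z > 0.885) ≈ 0.3762; since p > α = 0.02, fail to reject H₀.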